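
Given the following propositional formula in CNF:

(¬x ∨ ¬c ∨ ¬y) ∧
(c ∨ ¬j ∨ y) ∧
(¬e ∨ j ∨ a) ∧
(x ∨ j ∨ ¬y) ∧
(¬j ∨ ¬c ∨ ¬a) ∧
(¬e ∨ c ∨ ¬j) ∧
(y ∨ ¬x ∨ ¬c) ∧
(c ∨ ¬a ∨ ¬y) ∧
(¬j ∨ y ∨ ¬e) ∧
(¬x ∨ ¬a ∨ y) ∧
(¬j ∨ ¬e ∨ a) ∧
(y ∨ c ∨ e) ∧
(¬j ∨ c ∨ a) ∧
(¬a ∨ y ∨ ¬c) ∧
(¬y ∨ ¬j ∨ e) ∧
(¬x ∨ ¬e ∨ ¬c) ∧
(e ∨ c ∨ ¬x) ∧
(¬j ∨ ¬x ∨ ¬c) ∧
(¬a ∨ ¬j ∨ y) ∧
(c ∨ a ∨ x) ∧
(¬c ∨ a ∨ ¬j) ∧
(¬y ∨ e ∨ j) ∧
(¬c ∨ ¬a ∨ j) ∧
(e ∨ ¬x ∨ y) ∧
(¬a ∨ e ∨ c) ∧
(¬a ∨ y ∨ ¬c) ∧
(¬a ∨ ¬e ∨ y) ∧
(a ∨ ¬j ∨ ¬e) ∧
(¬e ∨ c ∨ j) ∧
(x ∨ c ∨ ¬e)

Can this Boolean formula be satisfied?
Yes

Yes, the formula is satisfiable.

One satisfying assignment is: c=True, a=False, e=False, j=False, x=False, y=False

Verification: With this assignment, all 30 clauses evaluate to true.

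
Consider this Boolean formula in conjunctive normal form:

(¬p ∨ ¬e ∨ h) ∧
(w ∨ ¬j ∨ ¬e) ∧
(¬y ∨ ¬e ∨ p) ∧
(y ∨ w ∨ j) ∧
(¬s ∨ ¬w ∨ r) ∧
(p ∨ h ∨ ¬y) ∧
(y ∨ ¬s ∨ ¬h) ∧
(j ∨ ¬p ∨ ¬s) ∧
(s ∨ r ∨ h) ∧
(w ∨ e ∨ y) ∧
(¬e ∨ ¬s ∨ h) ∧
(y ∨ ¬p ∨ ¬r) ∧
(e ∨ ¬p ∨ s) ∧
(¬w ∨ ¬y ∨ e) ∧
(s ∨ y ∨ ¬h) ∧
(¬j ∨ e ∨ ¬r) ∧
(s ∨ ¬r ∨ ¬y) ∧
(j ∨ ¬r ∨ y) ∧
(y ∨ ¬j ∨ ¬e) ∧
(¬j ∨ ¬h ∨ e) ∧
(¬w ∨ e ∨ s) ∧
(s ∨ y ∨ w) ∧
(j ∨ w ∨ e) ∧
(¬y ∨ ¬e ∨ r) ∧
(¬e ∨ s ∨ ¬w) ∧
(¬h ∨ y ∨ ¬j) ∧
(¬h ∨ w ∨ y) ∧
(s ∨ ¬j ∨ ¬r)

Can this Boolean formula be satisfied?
Yes

Yes, the formula is satisfiable.

One satisfying assignment is: j=True, r=True, s=True, h=True, w=True, p=True, e=True, y=True

Verification: With this assignment, all 28 clauses evaluate to true.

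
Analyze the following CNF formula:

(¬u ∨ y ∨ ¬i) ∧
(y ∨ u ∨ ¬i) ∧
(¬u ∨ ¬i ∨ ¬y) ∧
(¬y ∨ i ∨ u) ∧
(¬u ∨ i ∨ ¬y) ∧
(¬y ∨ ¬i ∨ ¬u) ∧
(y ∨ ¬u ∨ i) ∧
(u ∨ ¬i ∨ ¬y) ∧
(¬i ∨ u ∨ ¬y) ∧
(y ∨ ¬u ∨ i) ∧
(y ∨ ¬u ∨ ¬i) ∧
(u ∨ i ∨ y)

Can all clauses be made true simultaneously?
No

No, the formula is not satisfiable.

No assignment of truth values to the variables can make all 12 clauses true simultaneously.

The formula is UNSAT (unsatisfiable).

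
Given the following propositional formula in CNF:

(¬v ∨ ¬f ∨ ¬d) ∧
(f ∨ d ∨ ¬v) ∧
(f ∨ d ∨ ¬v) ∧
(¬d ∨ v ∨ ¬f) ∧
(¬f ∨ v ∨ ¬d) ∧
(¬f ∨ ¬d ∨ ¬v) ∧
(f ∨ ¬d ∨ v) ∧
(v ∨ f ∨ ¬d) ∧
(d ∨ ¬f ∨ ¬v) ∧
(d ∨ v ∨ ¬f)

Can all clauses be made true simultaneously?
Yes

Yes, the formula is satisfiable.

One satisfying assignment is: f=False, d=False, v=False

Verification: With this assignment, all 10 clauses evaluate to true.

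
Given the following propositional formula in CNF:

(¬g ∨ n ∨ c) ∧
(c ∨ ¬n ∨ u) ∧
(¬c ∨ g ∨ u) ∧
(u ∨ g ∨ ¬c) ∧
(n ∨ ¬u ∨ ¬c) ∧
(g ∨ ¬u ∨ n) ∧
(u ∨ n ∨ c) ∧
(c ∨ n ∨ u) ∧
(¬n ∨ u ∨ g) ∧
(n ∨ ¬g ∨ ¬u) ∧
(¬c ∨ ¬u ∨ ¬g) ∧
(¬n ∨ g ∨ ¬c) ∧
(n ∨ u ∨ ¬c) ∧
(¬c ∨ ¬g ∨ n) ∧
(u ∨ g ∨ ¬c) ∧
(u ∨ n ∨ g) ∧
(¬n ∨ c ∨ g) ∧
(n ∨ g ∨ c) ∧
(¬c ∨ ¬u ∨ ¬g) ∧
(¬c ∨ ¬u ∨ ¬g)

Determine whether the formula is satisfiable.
Yes

Yes, the formula is satisfiable.

One satisfying assignment is: n=True, g=True, u=False, c=True

Verification: With this assignment, all 20 clauses evaluate to true.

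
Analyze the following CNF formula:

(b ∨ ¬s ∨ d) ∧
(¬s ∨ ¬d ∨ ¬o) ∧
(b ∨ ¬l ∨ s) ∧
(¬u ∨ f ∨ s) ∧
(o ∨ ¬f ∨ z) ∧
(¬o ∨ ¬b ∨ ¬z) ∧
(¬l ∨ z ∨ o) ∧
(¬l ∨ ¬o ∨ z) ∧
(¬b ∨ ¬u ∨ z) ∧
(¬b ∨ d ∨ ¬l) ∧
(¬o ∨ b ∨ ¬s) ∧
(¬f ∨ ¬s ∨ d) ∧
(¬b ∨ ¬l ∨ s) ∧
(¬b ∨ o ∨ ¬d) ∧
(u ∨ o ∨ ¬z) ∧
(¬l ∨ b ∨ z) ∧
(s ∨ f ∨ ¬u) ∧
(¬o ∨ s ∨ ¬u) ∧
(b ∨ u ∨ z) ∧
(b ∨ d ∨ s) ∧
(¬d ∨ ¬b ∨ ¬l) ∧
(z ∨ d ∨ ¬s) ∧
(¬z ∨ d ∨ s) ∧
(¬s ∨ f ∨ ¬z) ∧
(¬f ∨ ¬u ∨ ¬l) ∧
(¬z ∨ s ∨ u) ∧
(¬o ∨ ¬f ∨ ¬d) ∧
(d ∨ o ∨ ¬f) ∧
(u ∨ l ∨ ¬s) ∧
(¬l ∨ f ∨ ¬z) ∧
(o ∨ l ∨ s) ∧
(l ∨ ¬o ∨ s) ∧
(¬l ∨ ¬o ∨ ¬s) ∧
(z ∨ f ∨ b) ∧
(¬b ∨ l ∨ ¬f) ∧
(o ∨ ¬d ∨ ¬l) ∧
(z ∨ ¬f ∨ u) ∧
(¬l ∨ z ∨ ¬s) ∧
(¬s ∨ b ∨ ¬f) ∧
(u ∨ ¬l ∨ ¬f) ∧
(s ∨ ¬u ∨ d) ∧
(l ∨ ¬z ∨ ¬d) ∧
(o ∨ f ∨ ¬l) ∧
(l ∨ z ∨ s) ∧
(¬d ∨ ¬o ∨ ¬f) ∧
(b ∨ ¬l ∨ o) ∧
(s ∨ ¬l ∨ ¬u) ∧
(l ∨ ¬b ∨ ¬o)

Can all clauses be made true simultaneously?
No

No, the formula is not satisfiable.

No assignment of truth values to the variables can make all 48 clauses true simultaneously.

The formula is UNSAT (unsatisfiable).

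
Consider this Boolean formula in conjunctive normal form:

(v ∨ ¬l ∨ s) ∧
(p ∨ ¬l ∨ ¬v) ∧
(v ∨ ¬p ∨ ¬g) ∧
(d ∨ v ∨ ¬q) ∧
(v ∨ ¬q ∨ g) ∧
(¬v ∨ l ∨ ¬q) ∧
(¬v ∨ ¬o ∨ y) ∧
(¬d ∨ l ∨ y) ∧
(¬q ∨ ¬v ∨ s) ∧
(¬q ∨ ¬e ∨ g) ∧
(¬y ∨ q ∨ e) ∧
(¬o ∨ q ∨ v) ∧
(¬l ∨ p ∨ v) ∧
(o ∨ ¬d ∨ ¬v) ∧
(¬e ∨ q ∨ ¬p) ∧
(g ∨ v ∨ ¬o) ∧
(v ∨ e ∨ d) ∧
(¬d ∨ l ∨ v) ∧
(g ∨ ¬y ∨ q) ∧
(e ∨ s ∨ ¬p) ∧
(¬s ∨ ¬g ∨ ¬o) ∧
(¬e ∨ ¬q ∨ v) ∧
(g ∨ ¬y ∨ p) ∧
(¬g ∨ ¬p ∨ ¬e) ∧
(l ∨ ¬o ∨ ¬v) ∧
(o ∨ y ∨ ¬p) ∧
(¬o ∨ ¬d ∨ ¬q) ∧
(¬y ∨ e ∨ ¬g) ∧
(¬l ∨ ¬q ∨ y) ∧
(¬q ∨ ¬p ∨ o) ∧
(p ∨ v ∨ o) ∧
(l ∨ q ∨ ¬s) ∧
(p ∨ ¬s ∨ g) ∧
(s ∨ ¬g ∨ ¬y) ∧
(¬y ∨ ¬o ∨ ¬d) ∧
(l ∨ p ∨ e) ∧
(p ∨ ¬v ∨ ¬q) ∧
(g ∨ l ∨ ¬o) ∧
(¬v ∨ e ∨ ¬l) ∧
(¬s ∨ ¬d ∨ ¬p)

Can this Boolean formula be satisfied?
Yes

Yes, the formula is satisfiable.

One satisfying assignment is: v=True, d=False, s=False, e=True, g=False, q=False, o=False, p=False, l=False, y=False

Verification: With this assignment, all 40 clauses evaluate to true.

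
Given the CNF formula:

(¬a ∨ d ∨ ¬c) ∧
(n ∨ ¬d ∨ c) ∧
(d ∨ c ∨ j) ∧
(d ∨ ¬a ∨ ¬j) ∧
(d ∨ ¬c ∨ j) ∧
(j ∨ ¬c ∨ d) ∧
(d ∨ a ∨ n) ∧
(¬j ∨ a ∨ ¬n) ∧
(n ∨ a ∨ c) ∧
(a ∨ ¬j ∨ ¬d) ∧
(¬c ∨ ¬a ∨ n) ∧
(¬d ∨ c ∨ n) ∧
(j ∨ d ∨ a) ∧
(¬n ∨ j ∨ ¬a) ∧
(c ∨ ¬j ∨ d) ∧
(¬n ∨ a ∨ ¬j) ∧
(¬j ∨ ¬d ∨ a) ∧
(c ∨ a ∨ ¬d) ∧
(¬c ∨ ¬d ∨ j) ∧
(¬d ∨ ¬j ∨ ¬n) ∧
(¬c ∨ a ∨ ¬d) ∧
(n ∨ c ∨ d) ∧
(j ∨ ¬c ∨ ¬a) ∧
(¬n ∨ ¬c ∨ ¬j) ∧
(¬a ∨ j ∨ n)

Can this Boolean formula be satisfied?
No

No, the formula is not satisfiable.

No assignment of truth values to the variables can make all 25 clauses true simultaneously.

The formula is UNSAT (unsatisfiable).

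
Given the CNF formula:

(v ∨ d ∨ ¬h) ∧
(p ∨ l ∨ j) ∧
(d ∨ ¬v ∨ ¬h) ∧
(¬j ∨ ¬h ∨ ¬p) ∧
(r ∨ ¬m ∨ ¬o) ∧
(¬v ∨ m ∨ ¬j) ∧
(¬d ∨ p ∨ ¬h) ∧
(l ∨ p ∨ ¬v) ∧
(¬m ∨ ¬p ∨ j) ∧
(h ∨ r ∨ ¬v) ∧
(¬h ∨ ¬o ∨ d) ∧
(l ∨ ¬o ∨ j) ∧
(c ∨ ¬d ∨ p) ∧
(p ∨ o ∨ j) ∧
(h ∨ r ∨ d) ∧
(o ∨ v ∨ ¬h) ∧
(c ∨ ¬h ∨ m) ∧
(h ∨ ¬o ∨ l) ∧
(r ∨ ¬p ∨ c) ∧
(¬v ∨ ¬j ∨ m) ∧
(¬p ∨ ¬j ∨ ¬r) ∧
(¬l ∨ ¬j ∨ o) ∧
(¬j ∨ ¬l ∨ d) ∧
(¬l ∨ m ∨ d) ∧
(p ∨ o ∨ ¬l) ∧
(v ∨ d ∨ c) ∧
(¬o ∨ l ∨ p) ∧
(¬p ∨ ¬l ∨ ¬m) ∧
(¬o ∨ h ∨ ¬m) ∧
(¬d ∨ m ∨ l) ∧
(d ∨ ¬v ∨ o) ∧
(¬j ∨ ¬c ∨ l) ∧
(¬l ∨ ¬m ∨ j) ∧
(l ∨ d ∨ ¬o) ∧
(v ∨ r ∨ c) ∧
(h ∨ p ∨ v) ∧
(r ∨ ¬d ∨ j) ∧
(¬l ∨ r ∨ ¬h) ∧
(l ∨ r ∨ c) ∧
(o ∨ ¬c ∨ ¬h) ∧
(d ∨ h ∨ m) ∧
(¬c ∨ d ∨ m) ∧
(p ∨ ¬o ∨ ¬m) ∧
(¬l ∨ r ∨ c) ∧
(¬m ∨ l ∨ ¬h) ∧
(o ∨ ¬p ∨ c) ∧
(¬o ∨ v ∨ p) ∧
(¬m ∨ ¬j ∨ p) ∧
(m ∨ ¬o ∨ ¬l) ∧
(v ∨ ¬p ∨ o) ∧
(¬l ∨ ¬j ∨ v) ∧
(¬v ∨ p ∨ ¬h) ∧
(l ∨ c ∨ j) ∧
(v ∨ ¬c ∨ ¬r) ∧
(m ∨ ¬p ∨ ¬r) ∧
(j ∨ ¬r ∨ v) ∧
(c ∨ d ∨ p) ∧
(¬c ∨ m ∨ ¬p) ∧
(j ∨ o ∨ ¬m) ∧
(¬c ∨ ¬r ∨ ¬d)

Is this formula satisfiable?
No

No, the formula is not satisfiable.

No assignment of truth values to the variables can make all 60 clauses true simultaneously.

The formula is UNSAT (unsatisfiable).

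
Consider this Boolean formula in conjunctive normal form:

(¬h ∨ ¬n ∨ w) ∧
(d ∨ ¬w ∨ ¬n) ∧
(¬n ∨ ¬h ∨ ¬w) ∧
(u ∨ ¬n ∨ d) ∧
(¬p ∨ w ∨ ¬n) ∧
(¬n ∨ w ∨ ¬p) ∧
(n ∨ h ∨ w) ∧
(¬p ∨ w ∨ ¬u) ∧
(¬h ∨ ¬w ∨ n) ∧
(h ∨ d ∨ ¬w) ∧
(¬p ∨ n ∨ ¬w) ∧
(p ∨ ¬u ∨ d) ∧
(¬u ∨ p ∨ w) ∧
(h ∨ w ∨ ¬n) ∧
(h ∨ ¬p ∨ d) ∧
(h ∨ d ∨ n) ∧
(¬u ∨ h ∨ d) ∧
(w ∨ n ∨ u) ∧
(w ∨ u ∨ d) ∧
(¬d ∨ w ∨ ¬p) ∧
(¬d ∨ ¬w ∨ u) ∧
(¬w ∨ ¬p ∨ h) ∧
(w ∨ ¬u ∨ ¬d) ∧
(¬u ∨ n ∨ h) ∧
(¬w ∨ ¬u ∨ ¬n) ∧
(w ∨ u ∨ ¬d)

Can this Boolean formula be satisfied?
No

No, the formula is not satisfiable.

No assignment of truth values to the variables can make all 26 clauses true simultaneously.

The formula is UNSAT (unsatisfiable).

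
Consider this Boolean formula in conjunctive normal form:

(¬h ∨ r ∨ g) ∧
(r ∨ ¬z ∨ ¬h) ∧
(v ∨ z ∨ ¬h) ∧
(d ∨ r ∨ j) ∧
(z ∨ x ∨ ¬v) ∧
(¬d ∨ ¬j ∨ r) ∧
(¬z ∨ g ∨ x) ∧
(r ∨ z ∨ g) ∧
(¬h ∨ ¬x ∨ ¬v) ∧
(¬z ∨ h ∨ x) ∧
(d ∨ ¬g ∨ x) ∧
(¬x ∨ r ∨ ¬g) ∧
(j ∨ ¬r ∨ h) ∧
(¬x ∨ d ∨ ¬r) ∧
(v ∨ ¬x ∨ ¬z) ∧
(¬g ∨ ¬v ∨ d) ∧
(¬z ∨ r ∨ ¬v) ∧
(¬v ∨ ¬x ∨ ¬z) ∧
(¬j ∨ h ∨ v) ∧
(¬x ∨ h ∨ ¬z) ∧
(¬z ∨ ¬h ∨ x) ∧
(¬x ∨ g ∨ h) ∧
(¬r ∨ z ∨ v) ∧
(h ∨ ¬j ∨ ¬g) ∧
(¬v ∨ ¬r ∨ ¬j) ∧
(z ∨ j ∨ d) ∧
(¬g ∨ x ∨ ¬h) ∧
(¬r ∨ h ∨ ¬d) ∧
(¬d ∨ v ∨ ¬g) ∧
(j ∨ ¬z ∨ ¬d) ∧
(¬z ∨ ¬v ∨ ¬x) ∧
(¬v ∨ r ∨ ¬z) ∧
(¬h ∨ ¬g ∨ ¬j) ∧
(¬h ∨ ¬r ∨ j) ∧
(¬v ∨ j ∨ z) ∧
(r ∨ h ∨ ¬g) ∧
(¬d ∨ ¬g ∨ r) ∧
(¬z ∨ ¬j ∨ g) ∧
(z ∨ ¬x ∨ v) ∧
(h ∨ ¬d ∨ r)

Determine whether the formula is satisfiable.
No

No, the formula is not satisfiable.

No assignment of truth values to the variables can make all 40 clauses true simultaneously.

The formula is UNSAT (unsatisfiable).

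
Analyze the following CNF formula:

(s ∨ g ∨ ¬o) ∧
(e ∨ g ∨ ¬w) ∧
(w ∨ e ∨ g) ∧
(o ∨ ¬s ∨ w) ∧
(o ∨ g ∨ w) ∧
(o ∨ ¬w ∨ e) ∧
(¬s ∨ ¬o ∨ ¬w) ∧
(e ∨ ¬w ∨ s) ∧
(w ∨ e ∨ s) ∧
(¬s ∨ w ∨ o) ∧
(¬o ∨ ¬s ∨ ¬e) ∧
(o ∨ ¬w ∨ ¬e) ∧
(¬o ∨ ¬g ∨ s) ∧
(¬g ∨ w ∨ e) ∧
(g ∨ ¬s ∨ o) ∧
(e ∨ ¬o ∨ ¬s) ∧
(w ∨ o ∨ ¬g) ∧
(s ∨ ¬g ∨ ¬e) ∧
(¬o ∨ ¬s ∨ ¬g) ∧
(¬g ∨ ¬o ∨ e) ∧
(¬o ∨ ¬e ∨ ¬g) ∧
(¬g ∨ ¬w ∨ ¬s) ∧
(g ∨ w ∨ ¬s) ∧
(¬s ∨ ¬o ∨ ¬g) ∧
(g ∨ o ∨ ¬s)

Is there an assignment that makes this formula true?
No

No, the formula is not satisfiable.

No assignment of truth values to the variables can make all 25 clauses true simultaneously.

The formula is UNSAT (unsatisfiable).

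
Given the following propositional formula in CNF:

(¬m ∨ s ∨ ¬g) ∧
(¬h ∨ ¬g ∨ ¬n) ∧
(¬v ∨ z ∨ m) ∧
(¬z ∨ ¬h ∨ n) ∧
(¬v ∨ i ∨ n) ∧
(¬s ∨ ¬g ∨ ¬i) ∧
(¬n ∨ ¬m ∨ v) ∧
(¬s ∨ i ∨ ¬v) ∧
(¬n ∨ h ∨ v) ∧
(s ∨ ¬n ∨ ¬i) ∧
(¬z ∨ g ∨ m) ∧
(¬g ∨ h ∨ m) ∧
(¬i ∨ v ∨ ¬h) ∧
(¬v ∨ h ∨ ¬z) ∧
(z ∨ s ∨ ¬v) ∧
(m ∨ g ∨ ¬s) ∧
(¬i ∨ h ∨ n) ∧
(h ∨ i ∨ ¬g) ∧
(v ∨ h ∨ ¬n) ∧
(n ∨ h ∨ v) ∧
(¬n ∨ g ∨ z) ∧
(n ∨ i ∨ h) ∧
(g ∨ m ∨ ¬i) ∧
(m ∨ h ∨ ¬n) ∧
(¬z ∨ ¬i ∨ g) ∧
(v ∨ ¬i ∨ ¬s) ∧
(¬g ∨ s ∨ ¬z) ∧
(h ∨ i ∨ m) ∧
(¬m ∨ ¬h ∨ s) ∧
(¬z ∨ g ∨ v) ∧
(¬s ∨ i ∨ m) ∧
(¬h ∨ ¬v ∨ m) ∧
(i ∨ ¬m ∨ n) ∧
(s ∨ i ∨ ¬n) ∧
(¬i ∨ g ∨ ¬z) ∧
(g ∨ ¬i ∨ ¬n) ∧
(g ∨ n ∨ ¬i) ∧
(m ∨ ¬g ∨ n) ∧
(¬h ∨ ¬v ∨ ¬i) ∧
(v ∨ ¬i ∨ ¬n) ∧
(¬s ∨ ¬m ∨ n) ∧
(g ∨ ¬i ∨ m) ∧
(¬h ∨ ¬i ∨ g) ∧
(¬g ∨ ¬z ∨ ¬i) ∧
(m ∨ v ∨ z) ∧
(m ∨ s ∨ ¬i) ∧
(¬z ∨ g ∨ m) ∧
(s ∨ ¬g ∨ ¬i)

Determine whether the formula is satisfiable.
No

No, the formula is not satisfiable.

No assignment of truth values to the variables can make all 48 clauses true simultaneously.

The formula is UNSAT (unsatisfiable).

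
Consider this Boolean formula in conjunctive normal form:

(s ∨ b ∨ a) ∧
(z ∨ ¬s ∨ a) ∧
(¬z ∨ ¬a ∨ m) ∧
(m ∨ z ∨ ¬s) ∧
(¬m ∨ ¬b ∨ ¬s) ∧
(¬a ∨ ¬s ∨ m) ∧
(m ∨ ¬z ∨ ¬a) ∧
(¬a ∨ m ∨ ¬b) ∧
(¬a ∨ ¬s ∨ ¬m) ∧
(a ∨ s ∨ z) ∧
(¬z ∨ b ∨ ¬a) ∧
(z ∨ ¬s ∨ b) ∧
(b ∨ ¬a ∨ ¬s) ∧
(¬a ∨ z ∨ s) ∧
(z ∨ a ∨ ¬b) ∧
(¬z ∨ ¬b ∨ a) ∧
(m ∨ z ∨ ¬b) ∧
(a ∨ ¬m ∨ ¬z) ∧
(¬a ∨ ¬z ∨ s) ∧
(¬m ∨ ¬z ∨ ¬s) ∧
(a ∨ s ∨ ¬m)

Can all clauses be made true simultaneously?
Yes

Yes, the formula is satisfiable.

One satisfying assignment is: a=False, z=True, b=False, m=False, s=True

Verification: With this assignment, all 21 clauses evaluate to true.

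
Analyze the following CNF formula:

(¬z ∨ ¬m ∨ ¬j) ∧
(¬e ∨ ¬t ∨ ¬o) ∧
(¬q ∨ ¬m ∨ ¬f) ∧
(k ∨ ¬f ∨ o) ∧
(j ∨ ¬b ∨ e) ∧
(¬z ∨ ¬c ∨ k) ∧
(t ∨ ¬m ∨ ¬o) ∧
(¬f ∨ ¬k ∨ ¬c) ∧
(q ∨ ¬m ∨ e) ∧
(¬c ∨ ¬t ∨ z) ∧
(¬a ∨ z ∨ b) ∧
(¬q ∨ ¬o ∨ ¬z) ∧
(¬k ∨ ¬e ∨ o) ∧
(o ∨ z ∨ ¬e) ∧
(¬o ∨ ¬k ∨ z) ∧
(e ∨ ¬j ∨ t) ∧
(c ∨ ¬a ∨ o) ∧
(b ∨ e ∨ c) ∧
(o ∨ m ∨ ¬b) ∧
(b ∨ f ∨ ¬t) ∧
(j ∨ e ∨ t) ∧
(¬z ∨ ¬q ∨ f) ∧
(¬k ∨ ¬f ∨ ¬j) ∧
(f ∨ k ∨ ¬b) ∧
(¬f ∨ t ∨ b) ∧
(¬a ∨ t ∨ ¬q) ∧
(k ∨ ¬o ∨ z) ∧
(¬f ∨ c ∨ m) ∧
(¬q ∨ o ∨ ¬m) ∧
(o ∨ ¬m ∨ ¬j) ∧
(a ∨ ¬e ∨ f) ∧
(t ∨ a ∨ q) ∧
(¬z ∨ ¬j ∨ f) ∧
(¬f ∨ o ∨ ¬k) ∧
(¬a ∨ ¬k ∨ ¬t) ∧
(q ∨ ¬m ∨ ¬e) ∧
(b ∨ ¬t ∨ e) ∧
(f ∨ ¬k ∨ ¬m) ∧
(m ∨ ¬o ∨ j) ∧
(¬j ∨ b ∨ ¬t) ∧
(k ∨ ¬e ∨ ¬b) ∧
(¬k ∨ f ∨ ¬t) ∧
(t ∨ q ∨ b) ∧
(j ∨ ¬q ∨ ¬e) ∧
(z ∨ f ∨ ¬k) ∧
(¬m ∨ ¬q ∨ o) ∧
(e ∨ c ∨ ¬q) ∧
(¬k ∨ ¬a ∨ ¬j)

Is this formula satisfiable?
No

No, the formula is not satisfiable.

No assignment of truth values to the variables can make all 48 clauses true simultaneously.

The formula is UNSAT (unsatisfiable).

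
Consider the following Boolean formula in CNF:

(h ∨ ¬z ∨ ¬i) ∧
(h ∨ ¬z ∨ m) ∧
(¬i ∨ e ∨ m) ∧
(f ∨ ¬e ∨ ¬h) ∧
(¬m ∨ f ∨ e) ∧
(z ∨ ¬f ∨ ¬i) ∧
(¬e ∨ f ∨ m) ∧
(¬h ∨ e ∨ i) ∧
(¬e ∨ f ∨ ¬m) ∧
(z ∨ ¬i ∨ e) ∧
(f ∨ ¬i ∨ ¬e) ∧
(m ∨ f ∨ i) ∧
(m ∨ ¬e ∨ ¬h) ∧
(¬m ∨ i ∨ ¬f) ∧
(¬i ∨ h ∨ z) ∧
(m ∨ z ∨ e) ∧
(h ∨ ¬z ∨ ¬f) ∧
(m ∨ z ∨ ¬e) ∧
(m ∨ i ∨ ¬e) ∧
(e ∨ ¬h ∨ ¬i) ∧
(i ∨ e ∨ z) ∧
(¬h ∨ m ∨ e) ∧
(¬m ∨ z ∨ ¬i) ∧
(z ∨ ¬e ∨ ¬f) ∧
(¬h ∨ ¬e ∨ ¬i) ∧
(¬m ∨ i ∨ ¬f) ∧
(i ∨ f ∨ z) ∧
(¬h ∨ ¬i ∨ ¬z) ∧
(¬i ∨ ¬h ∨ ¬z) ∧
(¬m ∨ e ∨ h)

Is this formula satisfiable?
No

No, the formula is not satisfiable.

No assignment of truth values to the variables can make all 30 clauses true simultaneously.

The formula is UNSAT (unsatisfiable).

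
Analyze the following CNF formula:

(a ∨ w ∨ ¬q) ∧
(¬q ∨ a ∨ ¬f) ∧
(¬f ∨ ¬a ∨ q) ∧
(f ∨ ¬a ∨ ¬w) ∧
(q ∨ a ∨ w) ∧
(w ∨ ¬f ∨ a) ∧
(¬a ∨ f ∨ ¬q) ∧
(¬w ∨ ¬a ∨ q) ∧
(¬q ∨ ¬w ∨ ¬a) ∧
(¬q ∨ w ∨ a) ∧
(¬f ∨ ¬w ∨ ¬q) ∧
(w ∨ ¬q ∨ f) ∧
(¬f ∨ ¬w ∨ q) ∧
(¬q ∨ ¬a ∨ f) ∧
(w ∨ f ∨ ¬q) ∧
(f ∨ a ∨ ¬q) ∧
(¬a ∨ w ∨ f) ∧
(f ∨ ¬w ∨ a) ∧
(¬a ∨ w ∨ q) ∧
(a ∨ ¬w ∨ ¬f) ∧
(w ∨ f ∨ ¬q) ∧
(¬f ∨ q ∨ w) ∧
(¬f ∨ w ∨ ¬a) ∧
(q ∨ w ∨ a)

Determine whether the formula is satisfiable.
No

No, the formula is not satisfiable.

No assignment of truth values to the variables can make all 24 clauses true simultaneously.

The formula is UNSAT (unsatisfiable).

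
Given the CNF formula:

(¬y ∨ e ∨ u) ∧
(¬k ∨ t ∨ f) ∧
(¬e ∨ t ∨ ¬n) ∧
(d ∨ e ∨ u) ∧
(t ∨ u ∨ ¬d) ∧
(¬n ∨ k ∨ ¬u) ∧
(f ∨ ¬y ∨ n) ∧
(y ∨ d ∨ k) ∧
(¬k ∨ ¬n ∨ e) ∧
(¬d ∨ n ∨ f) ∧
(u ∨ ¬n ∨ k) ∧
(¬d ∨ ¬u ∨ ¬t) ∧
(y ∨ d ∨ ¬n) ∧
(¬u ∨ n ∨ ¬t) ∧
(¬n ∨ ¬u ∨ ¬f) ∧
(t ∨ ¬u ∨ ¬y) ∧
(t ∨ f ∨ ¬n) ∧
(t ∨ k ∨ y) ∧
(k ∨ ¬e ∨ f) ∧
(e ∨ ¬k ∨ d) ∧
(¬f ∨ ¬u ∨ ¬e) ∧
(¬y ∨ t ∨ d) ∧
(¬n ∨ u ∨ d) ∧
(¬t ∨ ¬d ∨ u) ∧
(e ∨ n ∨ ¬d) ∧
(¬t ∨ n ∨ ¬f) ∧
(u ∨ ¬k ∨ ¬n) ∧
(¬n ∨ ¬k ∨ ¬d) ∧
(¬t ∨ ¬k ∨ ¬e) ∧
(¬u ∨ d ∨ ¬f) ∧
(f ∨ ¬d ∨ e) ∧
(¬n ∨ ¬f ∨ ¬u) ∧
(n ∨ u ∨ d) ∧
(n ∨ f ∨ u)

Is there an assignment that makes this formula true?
No

No, the formula is not satisfiable.

No assignment of truth values to the variables can make all 34 clauses true simultaneously.

The formula is UNSAT (unsatisfiable).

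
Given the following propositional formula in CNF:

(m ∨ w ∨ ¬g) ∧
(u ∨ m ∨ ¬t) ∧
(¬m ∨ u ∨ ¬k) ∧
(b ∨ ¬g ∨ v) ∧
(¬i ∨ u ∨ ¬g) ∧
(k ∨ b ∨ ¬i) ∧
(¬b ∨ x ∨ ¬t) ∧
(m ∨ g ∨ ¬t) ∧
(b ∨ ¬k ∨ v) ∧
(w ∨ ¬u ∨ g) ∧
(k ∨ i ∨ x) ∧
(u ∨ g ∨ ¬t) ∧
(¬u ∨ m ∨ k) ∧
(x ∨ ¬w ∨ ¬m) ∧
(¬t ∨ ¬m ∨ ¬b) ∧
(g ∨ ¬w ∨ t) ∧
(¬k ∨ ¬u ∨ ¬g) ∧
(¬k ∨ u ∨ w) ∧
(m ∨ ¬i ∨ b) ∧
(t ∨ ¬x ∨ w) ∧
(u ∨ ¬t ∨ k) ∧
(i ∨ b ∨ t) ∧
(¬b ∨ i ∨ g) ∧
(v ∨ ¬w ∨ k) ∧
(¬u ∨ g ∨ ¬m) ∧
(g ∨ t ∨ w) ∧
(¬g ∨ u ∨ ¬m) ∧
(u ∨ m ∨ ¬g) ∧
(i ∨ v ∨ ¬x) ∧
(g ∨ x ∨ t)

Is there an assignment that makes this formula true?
Yes

Yes, the formula is satisfiable.

One satisfying assignment is: k=False, x=True, u=True, i=False, m=True, b=False, v=True, t=True, g=True, w=False

Verification: With this assignment, all 30 clauses evaluate to true.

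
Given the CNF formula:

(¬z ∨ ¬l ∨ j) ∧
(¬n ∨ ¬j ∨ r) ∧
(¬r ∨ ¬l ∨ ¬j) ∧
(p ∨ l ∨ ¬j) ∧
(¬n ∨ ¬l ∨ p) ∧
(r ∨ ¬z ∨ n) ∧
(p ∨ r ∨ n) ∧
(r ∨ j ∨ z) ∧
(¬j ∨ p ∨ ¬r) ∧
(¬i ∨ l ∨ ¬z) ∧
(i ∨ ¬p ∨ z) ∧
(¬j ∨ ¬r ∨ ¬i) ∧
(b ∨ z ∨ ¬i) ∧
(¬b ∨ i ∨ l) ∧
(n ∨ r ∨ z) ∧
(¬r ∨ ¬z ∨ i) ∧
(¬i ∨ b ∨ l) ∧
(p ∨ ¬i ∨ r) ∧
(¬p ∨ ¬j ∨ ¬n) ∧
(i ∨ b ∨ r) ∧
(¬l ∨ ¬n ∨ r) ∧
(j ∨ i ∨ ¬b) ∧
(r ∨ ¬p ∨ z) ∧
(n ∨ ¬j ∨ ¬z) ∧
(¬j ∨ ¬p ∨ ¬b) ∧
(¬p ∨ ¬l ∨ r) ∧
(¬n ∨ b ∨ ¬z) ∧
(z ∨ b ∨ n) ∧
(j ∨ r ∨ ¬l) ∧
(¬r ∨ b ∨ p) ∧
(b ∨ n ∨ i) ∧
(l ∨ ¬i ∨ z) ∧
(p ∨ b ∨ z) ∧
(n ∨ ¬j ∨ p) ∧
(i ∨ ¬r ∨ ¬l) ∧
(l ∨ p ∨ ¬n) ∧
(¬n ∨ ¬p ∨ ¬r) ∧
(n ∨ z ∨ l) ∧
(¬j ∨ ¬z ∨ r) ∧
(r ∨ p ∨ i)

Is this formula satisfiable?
Yes

Yes, the formula is satisfiable.

One satisfying assignment is: n=False, p=False, b=True, j=False, r=True, i=True, z=False, l=True

Verification: With this assignment, all 40 clauses evaluate to true.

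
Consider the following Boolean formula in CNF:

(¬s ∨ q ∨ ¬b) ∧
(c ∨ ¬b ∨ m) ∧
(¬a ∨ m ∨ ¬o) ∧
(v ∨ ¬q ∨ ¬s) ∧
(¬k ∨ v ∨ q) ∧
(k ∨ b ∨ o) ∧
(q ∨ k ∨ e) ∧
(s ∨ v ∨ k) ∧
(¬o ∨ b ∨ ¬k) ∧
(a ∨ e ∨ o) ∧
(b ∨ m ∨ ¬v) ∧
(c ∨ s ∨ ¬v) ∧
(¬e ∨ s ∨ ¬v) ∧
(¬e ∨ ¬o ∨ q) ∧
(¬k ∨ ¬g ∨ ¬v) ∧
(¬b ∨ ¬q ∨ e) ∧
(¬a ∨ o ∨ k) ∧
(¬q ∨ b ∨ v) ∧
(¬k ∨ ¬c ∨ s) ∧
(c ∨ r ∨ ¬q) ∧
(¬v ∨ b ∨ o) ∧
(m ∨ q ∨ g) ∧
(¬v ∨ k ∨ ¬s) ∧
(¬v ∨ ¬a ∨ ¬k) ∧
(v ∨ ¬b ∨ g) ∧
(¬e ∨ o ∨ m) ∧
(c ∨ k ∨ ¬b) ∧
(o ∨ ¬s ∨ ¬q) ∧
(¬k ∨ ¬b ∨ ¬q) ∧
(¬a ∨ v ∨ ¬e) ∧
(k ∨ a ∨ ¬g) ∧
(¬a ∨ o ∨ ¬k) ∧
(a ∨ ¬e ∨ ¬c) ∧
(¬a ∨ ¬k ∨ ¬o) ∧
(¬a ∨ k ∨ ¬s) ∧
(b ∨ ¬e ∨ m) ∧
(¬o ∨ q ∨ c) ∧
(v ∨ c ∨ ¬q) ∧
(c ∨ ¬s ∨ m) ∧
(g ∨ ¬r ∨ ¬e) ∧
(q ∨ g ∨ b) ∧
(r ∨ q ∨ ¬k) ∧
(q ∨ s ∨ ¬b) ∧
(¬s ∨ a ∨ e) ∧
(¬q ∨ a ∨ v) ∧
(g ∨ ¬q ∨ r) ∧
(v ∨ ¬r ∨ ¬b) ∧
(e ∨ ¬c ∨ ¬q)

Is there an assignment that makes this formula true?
No

No, the formula is not satisfiable.

No assignment of truth values to the variables can make all 48 clauses true simultaneously.

The formula is UNSAT (unsatisfiable).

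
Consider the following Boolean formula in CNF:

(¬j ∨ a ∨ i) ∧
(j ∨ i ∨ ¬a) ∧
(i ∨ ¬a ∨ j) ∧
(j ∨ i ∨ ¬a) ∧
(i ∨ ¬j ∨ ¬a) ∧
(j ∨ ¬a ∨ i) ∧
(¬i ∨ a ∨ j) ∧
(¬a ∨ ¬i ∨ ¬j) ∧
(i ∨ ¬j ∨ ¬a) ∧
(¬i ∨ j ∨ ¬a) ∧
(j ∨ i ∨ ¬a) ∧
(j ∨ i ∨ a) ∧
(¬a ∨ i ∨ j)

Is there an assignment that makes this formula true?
Yes

Yes, the formula is satisfiable.

One satisfying assignment is: a=False, i=True, j=True

Verification: With this assignment, all 13 clauses evaluate to true.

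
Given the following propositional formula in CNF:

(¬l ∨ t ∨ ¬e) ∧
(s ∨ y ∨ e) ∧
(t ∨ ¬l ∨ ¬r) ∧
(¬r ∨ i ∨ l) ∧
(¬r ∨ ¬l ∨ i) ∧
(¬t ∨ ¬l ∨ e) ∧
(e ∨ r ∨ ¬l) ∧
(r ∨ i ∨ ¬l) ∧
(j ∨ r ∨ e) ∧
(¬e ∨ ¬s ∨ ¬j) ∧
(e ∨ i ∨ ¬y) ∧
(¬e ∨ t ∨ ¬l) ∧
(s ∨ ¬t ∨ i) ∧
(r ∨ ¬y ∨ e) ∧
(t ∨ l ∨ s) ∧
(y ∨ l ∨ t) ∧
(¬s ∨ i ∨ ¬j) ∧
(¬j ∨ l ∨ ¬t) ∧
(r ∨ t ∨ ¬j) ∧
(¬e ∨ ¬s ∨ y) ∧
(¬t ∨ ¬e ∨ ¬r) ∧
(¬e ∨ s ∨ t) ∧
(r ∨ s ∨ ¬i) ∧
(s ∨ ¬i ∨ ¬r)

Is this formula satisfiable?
Yes

Yes, the formula is satisfiable.

One satisfying assignment is: t=True, l=False, r=False, e=True, y=True, i=False, j=False, s=True

Verification: With this assignment, all 24 clauses evaluate to true.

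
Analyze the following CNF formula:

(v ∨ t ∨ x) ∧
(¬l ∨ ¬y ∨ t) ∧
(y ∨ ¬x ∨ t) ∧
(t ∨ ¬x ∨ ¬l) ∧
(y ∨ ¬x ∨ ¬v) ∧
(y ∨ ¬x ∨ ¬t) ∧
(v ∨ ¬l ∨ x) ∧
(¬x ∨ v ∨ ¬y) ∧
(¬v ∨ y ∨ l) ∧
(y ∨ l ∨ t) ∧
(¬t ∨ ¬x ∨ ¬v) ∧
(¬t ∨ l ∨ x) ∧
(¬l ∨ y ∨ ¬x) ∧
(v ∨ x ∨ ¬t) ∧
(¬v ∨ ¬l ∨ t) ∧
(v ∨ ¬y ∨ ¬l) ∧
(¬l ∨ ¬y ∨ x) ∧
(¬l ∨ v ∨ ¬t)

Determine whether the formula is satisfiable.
Yes

Yes, the formula is satisfiable.

One satisfying assignment is: v=True, l=False, t=False, x=False, y=True

Verification: With this assignment, all 18 clauses evaluate to true.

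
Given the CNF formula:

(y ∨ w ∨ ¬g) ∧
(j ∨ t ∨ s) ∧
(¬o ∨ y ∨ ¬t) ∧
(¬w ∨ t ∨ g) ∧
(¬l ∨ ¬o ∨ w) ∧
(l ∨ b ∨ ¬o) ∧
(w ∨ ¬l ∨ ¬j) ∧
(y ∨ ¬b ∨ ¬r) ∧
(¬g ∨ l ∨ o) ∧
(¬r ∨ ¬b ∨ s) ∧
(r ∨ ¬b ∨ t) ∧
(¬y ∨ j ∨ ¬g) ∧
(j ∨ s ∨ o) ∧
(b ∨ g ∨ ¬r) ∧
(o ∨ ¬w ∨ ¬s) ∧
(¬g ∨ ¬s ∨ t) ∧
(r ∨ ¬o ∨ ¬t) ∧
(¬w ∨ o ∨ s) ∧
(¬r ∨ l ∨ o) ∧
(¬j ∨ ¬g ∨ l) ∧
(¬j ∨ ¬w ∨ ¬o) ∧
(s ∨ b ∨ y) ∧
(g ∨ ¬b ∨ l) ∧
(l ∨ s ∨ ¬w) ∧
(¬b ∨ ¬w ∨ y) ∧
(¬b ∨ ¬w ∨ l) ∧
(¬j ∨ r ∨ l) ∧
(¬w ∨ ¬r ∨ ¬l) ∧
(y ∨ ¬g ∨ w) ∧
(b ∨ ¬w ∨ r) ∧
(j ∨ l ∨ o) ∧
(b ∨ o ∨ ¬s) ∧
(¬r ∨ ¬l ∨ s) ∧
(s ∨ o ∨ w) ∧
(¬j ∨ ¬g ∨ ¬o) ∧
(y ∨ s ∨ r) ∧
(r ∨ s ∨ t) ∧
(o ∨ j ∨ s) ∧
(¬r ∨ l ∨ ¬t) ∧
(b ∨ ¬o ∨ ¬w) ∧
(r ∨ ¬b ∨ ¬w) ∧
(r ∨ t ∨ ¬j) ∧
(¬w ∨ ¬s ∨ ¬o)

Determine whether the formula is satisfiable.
Yes

Yes, the formula is satisfiable.

One satisfying assignment is: y=True, w=False, j=False, o=False, g=False, s=True, l=True, b=True, r=True, t=True

Verification: With this assignment, all 43 clauses evaluate to true.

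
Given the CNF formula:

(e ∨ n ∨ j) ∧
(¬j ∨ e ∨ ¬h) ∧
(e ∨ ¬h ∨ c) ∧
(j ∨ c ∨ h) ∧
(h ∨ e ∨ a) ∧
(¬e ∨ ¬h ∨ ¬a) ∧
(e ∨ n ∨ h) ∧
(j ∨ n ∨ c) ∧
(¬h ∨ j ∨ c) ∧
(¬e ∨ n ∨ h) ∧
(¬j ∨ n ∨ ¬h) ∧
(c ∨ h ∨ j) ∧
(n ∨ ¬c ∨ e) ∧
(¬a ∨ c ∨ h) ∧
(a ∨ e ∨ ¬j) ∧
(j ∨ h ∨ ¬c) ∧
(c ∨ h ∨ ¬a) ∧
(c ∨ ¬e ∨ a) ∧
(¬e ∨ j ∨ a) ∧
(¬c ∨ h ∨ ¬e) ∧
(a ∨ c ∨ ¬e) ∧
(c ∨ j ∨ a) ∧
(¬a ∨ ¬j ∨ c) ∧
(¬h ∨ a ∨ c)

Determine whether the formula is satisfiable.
Yes

Yes, the formula is satisfiable.

One satisfying assignment is: a=True, n=True, e=False, c=True, j=True, h=False

Verification: With this assignment, all 24 clauses evaluate to true.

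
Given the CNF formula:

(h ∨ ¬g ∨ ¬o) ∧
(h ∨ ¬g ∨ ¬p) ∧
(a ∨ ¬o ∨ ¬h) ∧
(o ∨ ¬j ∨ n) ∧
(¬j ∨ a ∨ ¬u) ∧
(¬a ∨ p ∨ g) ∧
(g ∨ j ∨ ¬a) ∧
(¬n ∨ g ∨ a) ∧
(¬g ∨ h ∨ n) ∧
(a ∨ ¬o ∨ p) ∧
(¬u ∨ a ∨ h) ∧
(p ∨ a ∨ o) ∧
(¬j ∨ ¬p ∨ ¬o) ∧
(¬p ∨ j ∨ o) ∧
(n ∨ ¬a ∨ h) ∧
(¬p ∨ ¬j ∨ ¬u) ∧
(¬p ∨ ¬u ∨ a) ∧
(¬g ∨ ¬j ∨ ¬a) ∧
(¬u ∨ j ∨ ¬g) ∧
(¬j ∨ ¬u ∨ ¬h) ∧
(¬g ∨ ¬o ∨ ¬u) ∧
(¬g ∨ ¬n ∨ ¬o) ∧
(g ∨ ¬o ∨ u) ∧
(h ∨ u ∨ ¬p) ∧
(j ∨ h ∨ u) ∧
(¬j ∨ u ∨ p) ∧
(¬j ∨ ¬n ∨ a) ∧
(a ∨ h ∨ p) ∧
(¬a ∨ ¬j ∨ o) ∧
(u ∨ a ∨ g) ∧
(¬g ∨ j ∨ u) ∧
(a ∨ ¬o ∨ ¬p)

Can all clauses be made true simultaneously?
No

No, the formula is not satisfiable.

No assignment of truth values to the variables can make all 32 clauses true simultaneously.

The formula is UNSAT (unsatisfiable).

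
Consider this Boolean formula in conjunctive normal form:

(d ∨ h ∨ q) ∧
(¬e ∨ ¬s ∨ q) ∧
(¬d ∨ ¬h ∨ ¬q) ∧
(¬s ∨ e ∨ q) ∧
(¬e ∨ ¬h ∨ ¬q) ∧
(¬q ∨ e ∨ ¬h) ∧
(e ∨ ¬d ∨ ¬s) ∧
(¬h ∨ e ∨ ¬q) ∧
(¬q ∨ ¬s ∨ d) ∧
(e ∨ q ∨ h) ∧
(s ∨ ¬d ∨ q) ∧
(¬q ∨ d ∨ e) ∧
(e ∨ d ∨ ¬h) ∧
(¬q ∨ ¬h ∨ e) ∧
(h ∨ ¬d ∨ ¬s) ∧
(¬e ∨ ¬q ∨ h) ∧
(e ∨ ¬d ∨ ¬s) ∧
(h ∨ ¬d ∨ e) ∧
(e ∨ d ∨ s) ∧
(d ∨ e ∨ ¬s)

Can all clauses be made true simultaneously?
Yes

Yes, the formula is satisfiable.

One satisfying assignment is: h=True, s=False, d=False, e=True, q=False

Verification: With this assignment, all 20 clauses evaluate to true.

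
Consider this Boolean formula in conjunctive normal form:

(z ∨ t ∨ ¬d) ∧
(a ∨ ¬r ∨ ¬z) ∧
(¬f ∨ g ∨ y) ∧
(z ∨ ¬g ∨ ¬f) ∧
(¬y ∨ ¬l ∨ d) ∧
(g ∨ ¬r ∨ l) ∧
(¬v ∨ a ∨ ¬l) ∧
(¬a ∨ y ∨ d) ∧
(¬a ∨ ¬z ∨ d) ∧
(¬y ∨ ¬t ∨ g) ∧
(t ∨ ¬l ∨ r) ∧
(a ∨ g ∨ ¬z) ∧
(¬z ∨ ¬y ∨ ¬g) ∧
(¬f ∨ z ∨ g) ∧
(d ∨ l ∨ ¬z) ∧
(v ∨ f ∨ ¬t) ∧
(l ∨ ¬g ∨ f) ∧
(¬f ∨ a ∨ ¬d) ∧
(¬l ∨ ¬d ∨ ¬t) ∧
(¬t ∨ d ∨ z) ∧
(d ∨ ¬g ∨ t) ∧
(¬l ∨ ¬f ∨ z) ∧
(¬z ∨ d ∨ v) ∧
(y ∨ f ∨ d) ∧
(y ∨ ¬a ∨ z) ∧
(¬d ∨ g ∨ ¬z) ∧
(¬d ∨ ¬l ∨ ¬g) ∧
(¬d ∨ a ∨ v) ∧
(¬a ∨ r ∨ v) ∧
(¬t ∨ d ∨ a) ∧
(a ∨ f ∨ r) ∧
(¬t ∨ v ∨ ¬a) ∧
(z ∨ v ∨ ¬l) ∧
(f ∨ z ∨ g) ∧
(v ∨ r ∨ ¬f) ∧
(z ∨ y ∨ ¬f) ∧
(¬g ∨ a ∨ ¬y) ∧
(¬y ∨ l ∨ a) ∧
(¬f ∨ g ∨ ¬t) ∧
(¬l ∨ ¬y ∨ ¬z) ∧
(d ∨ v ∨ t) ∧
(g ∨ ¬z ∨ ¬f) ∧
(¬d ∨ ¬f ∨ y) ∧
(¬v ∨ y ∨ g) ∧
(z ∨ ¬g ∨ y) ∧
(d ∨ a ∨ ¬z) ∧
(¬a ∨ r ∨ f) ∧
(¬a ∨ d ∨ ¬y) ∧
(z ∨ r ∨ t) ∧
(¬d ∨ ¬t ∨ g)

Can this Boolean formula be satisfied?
No

No, the formula is not satisfiable.

No assignment of truth values to the variables can make all 50 clauses true simultaneously.

The formula is UNSAT (unsatisfiable).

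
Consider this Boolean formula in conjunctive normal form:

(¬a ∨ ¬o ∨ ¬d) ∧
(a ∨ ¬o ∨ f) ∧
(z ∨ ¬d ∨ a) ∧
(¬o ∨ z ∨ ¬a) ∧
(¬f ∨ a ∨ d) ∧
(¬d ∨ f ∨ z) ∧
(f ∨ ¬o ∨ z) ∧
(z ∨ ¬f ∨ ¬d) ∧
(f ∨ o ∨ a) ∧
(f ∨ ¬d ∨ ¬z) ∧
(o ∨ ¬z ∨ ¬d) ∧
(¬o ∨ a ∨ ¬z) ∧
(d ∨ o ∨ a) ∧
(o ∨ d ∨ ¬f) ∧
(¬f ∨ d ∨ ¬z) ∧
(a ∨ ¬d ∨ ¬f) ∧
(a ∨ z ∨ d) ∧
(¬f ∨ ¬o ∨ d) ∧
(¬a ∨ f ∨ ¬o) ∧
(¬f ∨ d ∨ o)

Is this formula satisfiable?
Yes

Yes, the formula is satisfiable.

One satisfying assignment is: z=False, d=False, f=False, o=False, a=True

Verification: With this assignment, all 20 clauses evaluate to true.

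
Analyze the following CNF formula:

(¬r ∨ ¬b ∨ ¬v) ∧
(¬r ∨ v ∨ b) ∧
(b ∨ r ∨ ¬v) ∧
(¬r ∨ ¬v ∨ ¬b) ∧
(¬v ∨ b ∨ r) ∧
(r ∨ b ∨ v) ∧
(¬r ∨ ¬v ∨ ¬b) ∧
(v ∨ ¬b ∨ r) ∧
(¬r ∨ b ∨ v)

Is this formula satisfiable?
Yes

Yes, the formula is satisfiable.

One satisfying assignment is: v=True, b=True, r=False

Verification: With this assignment, all 9 clauses evaluate to true.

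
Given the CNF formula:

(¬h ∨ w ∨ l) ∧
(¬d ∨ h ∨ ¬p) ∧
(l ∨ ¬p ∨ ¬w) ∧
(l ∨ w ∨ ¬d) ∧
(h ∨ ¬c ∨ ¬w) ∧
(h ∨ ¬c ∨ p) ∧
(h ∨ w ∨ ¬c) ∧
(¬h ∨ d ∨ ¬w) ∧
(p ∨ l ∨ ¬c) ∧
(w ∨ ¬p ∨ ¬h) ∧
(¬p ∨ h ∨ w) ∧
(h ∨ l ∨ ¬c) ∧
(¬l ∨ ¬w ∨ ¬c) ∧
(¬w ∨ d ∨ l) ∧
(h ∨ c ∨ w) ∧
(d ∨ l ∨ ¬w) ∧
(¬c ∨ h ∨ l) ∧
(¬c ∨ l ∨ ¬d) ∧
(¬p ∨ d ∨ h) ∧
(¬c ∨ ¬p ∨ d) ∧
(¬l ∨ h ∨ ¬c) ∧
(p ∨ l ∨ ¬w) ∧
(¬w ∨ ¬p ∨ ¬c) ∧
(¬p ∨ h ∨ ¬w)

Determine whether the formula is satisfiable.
Yes

Yes, the formula is satisfiable.

One satisfying assignment is: l=True, w=False, c=False, p=False, d=False, h=True

Verification: With this assignment, all 24 clauses evaluate to true.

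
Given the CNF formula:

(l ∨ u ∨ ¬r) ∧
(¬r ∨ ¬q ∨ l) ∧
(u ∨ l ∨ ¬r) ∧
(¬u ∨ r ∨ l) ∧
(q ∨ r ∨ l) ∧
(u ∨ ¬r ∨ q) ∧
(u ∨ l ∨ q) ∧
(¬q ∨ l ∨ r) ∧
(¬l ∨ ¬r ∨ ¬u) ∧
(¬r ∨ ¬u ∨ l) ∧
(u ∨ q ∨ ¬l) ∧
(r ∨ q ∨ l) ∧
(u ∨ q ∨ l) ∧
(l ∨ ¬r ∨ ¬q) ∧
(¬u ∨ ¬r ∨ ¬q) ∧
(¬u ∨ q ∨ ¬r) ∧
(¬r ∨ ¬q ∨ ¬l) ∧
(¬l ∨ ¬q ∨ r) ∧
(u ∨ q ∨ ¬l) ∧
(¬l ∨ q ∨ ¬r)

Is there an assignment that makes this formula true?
Yes

Yes, the formula is satisfiable.

One satisfying assignment is: r=False, l=True, u=True, q=False

Verification: With this assignment, all 20 clauses evaluate to true.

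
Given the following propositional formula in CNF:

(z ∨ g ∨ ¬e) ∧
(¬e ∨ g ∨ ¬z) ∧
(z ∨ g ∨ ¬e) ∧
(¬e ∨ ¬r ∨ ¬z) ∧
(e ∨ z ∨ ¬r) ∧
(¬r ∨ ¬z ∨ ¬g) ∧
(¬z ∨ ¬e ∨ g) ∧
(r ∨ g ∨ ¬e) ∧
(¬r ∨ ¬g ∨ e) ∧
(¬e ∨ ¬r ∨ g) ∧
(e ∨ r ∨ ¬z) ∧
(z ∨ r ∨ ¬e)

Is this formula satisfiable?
Yes

Yes, the formula is satisfiable.

One satisfying assignment is: g=False, r=False, z=False, e=False

Verification: With this assignment, all 12 clauses evaluate to true.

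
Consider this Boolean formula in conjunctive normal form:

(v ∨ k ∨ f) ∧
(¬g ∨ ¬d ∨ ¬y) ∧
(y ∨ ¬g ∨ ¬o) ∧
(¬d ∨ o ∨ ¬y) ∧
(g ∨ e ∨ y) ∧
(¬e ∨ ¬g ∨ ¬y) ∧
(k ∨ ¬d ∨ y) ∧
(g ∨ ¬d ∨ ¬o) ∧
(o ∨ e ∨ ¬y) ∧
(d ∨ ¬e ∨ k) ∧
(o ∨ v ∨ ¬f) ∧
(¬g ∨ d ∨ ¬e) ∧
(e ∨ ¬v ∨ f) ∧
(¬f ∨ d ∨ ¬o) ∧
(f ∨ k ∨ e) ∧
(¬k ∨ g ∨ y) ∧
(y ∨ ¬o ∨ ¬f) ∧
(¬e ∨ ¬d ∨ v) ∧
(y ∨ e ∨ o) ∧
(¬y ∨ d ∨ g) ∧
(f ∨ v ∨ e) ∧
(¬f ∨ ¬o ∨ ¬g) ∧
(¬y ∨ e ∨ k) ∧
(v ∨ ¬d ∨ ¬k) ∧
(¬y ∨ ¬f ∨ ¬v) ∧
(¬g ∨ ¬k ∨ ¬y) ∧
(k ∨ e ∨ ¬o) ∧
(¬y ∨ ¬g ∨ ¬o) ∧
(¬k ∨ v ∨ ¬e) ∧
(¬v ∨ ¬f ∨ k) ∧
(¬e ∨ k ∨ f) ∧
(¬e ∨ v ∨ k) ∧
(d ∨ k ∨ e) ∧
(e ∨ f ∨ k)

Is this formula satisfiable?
Yes

Yes, the formula is satisfiable.

One satisfying assignment is: f=False, g=True, o=False, v=True, y=False, e=True, k=True, d=True

Verification: With this assignment, all 34 clauses evaluate to true.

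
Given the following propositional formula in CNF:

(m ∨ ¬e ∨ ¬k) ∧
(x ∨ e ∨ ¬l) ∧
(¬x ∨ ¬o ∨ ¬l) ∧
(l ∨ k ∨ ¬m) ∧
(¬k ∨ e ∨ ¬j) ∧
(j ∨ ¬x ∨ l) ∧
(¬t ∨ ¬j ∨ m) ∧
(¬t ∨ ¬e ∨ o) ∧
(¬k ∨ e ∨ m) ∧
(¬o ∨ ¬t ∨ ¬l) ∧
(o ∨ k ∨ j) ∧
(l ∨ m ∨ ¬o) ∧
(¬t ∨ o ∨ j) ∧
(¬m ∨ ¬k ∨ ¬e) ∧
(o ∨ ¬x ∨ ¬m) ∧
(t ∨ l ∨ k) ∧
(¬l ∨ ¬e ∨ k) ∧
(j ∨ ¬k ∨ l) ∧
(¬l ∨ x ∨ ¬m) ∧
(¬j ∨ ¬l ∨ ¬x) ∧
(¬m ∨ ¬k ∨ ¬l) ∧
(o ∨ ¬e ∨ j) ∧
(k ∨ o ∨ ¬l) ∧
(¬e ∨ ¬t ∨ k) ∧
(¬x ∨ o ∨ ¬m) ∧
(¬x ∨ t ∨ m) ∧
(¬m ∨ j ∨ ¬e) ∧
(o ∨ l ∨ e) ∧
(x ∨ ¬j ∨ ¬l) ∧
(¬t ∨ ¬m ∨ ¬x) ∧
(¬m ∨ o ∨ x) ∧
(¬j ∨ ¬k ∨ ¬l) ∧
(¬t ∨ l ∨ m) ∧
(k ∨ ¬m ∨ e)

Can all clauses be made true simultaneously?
No

No, the formula is not satisfiable.

No assignment of truth values to the variables can make all 34 clauses true simultaneously.

The formula is UNSAT (unsatisfiable).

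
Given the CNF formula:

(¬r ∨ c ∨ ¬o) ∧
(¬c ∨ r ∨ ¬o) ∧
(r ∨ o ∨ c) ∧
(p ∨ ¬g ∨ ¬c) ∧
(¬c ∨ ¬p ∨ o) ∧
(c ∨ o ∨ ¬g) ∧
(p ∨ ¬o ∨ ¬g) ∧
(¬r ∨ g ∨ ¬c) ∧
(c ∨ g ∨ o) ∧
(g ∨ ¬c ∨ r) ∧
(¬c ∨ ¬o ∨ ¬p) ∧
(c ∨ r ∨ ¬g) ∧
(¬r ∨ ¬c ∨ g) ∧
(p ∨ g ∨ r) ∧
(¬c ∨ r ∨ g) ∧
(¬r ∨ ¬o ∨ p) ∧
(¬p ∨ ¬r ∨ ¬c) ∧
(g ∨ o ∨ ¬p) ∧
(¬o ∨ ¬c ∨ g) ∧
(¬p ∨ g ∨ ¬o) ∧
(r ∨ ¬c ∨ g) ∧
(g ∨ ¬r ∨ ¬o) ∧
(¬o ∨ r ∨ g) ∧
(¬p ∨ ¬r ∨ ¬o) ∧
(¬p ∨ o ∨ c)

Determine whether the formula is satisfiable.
No

No, the formula is not satisfiable.

No assignment of truth values to the variables can make all 25 clauses true simultaneously.

The formula is UNSAT (unsatisfiable).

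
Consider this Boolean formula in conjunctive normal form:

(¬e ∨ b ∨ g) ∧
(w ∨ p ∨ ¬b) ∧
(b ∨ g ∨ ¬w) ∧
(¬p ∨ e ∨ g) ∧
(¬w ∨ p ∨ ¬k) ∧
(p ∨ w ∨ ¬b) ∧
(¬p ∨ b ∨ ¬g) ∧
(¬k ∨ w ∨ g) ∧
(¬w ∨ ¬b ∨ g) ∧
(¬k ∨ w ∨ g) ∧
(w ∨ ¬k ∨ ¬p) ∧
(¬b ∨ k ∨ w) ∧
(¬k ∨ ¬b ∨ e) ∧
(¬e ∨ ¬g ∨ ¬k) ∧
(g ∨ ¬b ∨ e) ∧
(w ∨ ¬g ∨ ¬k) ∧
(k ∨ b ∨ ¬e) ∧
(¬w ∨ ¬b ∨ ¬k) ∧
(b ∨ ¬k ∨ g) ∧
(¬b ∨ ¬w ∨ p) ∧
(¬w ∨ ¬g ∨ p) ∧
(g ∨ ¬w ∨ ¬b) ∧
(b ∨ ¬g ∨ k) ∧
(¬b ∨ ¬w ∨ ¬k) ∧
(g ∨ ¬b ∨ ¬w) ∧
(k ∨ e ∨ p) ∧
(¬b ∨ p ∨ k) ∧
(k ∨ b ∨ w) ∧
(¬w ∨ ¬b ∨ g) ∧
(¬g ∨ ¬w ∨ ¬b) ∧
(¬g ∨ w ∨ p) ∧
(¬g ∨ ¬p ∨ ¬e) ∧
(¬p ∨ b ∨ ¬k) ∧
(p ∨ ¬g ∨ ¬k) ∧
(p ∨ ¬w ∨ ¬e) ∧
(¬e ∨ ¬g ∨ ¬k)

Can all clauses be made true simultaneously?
No

No, the formula is not satisfiable.

No assignment of truth values to the variables can make all 36 clauses true simultaneously.

The formula is UNSAT (unsatisfiable).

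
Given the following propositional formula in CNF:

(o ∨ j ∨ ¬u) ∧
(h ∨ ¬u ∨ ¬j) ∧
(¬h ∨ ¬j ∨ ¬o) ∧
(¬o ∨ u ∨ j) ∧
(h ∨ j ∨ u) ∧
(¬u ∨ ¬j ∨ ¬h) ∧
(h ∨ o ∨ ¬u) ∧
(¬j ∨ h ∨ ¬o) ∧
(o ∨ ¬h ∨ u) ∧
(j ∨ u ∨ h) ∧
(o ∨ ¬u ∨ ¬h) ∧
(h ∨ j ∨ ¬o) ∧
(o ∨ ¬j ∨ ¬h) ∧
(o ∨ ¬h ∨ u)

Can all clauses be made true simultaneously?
Yes

Yes, the formula is satisfiable.

One satisfying assignment is: j=True, o=False, u=False, h=False

Verification: With this assignment, all 14 clauses evaluate to true.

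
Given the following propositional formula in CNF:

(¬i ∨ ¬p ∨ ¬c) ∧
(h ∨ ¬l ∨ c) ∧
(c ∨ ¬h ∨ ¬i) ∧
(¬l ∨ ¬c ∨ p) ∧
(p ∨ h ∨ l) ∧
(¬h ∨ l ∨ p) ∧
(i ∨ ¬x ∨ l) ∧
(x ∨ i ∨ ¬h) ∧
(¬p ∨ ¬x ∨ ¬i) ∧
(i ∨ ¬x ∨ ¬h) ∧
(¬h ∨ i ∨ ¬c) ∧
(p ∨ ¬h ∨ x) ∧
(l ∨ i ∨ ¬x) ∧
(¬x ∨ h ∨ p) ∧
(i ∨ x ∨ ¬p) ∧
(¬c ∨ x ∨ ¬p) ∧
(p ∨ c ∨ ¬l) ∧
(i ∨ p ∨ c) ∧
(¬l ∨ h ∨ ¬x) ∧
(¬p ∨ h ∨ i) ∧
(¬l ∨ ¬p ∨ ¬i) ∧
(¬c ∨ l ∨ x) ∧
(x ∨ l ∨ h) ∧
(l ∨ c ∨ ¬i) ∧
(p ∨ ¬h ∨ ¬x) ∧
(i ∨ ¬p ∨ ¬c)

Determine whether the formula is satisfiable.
No

No, the formula is not satisfiable.

No assignment of truth values to the variables can make all 26 clauses true simultaneously.

The formula is UNSAT (unsatisfiable).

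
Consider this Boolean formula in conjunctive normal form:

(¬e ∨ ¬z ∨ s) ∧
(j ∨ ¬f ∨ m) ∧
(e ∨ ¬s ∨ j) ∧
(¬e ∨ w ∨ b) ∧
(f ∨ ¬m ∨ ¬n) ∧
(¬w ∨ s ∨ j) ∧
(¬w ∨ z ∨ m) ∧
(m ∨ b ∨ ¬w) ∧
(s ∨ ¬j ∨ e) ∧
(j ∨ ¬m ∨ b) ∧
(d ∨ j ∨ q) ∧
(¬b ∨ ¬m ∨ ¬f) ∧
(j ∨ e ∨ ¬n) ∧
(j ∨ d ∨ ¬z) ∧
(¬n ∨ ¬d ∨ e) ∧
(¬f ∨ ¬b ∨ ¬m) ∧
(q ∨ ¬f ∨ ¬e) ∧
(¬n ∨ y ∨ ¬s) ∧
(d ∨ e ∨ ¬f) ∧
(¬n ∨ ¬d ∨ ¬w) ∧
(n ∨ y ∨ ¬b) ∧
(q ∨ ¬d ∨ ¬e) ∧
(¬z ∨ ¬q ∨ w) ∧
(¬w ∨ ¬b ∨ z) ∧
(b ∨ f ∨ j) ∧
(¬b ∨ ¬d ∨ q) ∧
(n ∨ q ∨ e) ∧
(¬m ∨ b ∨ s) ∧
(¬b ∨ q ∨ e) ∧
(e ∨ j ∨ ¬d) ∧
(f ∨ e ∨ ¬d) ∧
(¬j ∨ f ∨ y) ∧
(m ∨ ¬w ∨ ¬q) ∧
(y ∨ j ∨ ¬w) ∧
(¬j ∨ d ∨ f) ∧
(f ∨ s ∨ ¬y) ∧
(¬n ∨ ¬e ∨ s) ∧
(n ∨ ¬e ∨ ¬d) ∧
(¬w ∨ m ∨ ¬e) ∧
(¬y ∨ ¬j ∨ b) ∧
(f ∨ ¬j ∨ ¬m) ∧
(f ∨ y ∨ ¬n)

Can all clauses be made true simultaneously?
Yes

Yes, the formula is satisfiable.

One satisfying assignment is: b=False, s=True, f=True, j=True, e=True, d=False, y=False, q=True, w=True, z=False, m=True, n=False

Verification: With this assignment, all 42 clauses evaluate to true.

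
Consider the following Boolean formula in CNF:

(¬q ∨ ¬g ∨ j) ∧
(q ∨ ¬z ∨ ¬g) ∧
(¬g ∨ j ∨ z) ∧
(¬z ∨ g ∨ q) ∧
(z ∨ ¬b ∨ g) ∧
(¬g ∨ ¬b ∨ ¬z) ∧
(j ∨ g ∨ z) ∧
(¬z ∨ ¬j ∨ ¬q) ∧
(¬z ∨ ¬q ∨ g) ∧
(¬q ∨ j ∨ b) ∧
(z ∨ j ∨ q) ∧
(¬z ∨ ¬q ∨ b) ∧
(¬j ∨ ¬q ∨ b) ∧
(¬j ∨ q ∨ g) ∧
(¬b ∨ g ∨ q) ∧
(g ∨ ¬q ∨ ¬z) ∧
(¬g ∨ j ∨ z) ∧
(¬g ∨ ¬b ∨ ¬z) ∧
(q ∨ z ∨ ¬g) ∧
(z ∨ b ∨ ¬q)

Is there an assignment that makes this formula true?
Yes

Yes, the formula is satisfiable.

One satisfying assignment is: q=True, z=False, j=True, b=True, g=True

Verification: With this assignment, all 20 clauses evaluate to true.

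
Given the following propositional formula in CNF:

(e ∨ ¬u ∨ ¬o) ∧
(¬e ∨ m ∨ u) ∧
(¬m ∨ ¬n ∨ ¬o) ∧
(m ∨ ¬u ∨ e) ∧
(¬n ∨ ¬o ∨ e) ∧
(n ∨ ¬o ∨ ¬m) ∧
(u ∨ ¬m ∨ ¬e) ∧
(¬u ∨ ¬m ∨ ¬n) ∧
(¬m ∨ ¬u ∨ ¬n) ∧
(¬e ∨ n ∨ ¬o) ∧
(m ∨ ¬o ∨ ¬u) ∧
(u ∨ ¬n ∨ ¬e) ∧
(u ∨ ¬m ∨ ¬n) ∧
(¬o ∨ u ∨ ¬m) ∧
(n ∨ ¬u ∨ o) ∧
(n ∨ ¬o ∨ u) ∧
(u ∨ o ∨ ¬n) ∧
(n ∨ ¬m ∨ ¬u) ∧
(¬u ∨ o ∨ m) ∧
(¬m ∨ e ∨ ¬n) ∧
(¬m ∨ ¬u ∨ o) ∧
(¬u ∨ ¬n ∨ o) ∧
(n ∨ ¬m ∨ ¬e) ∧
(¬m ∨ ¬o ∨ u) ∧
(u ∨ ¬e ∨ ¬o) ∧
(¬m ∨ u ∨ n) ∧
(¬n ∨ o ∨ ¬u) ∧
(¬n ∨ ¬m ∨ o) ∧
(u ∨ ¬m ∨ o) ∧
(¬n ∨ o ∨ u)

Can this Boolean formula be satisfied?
Yes

Yes, the formula is satisfiable.

One satisfying assignment is: m=False, n=False, e=False, o=False, u=False

Verification: With this assignment, all 30 clauses evaluate to true.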